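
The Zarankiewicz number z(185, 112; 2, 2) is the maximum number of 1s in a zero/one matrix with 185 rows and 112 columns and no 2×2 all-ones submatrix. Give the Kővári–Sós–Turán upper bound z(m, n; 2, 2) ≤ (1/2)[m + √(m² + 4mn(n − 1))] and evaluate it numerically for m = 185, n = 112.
z(185, 112; 2, 2) ≤ (1/2)[185 + √(185² + 4·185·112·111)] = (1/2)[185 + √9233905] = 1611.8671

Kővári–Sós–Turán: let r_1, ..., r_185 be the row sums and z = Σ r_i the total number of 1s. Each pair of columns can share at most one row with both entries 1 (else a 2×2 all-ones block appears), so Σ_i C(r_i, 2) ≤ C(112, 2) = 6216. By convexity Σ_i C(r_i, 2) ≥ 185·C(z/185, 2) = z(z − 185)/(2·185), giving z² − 185z − 185·112·111 ≤ 0 and hence z ≤ (1/2)[185 + √(34225 + 4·2299920)] = (1/2)[185 + √9233905] ≈ (1/2)(185 + 3038.7341) = 1611.8671.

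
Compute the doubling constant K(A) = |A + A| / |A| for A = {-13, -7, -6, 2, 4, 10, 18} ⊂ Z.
K = |A + A| / |A| = 24/7

Enumerate A + A = {a + b : a, b ∈ A}. With |A| = 7, there are |A|^2 = 49 ordered sum pairs; collecting distinct values, A + A = {-26, -20, -19, -14, -13, -12, -11, -9, -5, -4, -3, -2, 3, 4, 5, 6, 8, 11, 12, 14, 20, 22, 28, 36}, so |A + A| = 24. Thus K = 24/7. For comparison, the minimum possible |A + A| over all 7-element sets is 2·7 − 1 = 13 (so min K = 13/7), attained only by arithmetic progressions.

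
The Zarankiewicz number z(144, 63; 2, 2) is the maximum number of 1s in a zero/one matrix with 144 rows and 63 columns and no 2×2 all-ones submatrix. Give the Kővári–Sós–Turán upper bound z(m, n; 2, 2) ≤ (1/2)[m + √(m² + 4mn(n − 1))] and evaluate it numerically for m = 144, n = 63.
z(144, 63; 2, 2) ≤ (1/2)[144 + √(144² + 4·144·63·62)] = (1/2)[144 + √2270592] = 825.4242

Kővári–Sós–Turán: let r_1, ..., r_144 be the row sums and z = Σ r_i the total number of 1s. Each pair of columns can share at most one row with both entries 1 (else a 2×2 all-ones block appears), so Σ_i C(r_i, 2) ≤ C(63, 2) = 1953. By convexity Σ_i C(r_i, 2) ≥ 144·C(z/144, 2) = z(z − 144)/(2·144), giving z² − 144z − 144·63·62 ≤ 0 and hence z ≤ (1/2)[144 + √(20736 + 4·562464)] = (1/2)[144 + √2270592] ≈ (1/2)(144 + 1506.8484) = 825.4242.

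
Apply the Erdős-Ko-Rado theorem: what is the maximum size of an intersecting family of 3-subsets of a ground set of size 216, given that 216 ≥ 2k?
max |F| = C(215, 2) = 23005

Erdős-Ko-Rado (1961): when n ≥ 2k, max |F| = C(n−1, k−1). The bound is attained by the star {A : i ∈ A} for any fixed i ∈ [n]. Here C(216−1, 3−1) = C(215, 2) = 23005.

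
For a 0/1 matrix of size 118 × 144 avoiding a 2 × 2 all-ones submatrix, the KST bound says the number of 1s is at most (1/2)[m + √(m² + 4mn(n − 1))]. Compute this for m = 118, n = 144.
z(118, 144; 2, 2) ≤ (1/2)[118 + √(118² + 4·118·144·143)] = (1/2)[118 + √9733348] = 1618.9157

Kővári–Sós–Turán: let r_1, ..., r_118 be the row sums and z = Σ r_i the total number of 1s. Each pair of columns can share at most one row with both entries 1 (else a 2×2 all-ones block appears), so Σ_i C(r_i, 2) ≤ C(144, 2) = 10296. By convexity Σ_i C(r_i, 2) ≥ 118·C(z/118, 2) = z(z − 118)/(2·118), giving z² − 118z − 118·144·143 ≤ 0 and hence z ≤ (1/2)[118 + √(13924 + 4·2429856)] = (1/2)[118 + √9733348] ≈ (1/2)(118 + 3119.8314) = 1618.9157.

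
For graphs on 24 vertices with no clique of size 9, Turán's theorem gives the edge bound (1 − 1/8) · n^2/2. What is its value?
Turán density bound = (7/8) · 24^2/2 = 252

Turán's theorem: ex(n, K_{r+1}) is achieved by the complete r-partite Turán graph T(n, r) with parts as balanced as possible, and is at most (1 − 1/r) · n^2/2. For r = 8, n = 24: the density bound is (7/8) · 576/2 = 252. Since 8 ∣ 24, the Turán graph T(24, 8) has parts of equal size 3, and its edge count e(T(24, 8)) = 252 attains the density bound exactly.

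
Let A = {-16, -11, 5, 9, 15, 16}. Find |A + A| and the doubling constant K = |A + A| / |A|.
K = |A + A| / |A| = 21/6 = 7/2

Enumerate A + A = {a + b : a, b ∈ A}. With |A| = 6, there are |A|^2 = 36 ordered sum pairs; collecting distinct values, A + A = {-32, -27, -22, -11, -7, -6, -2, -1, 0, 4, 5, 10, 14, 18, 20, 21, 24, 25, 30, 31, 32}, so |A + A| = 21. Thus K = 21/6 = 7/2. For comparison, the minimum possible |A + A| over all 6-element sets is 2·6 − 1 = 11 (so min K = 11/6), attained only by arithmetic progressions.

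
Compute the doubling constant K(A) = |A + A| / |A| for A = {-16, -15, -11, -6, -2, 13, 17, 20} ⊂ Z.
K = |A + A| / |A| = 32/8 = 4

Enumerate A + A = {a + b : a, b ∈ A}. With |A| = 8, there are |A|^2 = 64 ordered sum pairs; collecting distinct values, A + A = {-32, -31, -30, -27, -26, -22, -21, -18, -17, -13, -12, -8, -4, -3, -2, 1, 2, 4, 5, 6, 7, 9, 11, 14, 15, 18, 26, 30, 33, 34, 37, 40}, so |A + A| = 32. Thus K = 32/8 = 4. For comparison, the minimum possible |A + A| over all 8-element sets is 2·8 − 1 = 15 (so min K = 15/8), attained only by arithmetic progressions.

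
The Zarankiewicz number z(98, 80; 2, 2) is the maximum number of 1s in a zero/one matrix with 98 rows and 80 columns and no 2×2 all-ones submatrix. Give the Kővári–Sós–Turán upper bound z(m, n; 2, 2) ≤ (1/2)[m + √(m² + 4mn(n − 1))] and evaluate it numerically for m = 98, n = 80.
z(98, 80; 2, 2) ≤ (1/2)[98 + √(98² + 4·98·80·79)] = (1/2)[98 + √2487044] = 837.5182

Kővári–Sós–Turán: let r_1, ..., r_98 be the row sums and z = Σ r_i the total number of 1s. Each pair of columns can share at most one row with both entries 1 (else a 2×2 all-ones block appears), so Σ_i C(r_i, 2) ≤ C(80, 2) = 3160. By convexity Σ_i C(r_i, 2) ≥ 98·C(z/98, 2) = z(z − 98)/(2·98), giving z² − 98z − 98·80·79 ≤ 0 and hence z ≤ (1/2)[98 + √(9604 + 4·619360)] = (1/2)[98 + √2487044] ≈ (1/2)(98 + 1577.0365) = 837.5182.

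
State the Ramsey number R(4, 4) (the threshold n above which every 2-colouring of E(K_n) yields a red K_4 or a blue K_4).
R(4, 4) = 18

Lower bound: an explicit 2-colouring of K_{17} (typically a Paley-type or other structured construction) avoids a red K_4 and a blue K_4, showing R(4, 4) > 17.
Upper bound: the Erdős–Szekeres recurrence R(r, t') ≤ R(r−1, t') + R(r, t'−1) yields R(4, 4) ≤ 18.
Hence R(4, 4) = 18.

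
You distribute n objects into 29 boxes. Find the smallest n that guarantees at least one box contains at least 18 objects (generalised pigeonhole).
n = (18 − 1)·29 + 1 = 494

By the generalised pigeonhole principle, to guarantee some box contains ≥ r objects we need more than (r − 1) · k objects total. Threshold: n = (r − 1) · k + 1. With r = 18 and k = 29: n = 17 · 29 + 1 = 493 + 1 = 494. For n = 493 = 17 · 29, we can put exactly 17 objects in every box, avoiding 18 in any single one — so 494 is tight.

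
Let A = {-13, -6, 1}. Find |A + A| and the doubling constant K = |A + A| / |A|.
K = |A + A| / |A| = 5/3

Enumerate A + A = {a + b : a, b ∈ A}. With |A| = 3, there are |A|^2 = 9 ordered sum pairs; collecting distinct values, A + A = {-26, -19, -12, -5, 2}, so |A + A| = 5. Thus K = 5/3. Here |A + A| = 2|A| − 1 = 5, the minimum possible — so K = 5/3 is minimal, which holds iff A is an arithmetic progression.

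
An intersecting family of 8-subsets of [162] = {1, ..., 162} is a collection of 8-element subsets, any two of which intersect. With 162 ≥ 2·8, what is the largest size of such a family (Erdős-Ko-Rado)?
max |F| = C(161, 7) = 487444845680

Erdős-Ko-Rado (1961): when n ≥ 2k, max |F| = C(n−1, k−1). The bound is attained by the star {A : i ∈ A} for any fixed i ∈ [n]. Here C(162−1, 8−1) = C(161, 7) = 487444845680.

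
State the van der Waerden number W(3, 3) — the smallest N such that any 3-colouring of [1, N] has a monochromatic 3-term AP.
W(3, 3) = 27

This is a classical value, W(3, 3) = 27, established by combining an explicit 3-colouring of {1, ..., 26} with no monochromatic 3-AP (giving the lower bound W(3, 3) > 26) and a finite case analysis / exhaustive computer search showing every 3-colouring of {1, ..., 27} has such an AP.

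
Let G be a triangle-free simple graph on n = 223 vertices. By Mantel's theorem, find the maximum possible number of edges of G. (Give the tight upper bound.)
ex(223, K_3) = ⌊223^2/4⌋ = 12432

Mantel (1907): a triangle-free graph on n vertices has at most ⌊n^2/4⌋ edges, with equality for the complete bipartite graph K_{⌊n/2⌋, ⌈n/2⌉}. For n = 223: ⌊223^2/4⌋ = ⌊49729/4⌋ = 12432. The extremal graph is K_{111, 112}, which has 111·112 = 12432 edges.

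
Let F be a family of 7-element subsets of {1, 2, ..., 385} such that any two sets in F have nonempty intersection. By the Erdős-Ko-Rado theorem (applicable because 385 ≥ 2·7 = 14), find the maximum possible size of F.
max |F| = C(384, 6) = 4281625192384

The Erdős-Ko-Rado theorem states: for n ≥ 2k, an intersecting family of k-subsets of an n-element set has size at most C(n − 1, k − 1), with equality for 'star' families {A ⊆ [n] : |A| = k, i ∈ A} (fix an element i). For n = 385, k = 7: C(384, 6) = 4281625192384.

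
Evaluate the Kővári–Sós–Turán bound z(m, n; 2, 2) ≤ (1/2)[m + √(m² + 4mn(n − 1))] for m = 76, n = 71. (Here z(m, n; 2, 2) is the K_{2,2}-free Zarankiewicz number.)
z(76, 71; 2, 2) ≤ (1/2)[76 + √(76² + 4·76·71·70)] = (1/2)[76 + √1516656] = 653.7629

Kővári–Sós–Turán: let r_1, ..., r_76 be the row sums and z = Σ r_i the total number of 1s. Each pair of columns can share at most one row with both entries 1 (else a 2×2 all-ones block appears), so Σ_i C(r_i, 2) ≤ C(71, 2) = 2485. By convexity Σ_i C(r_i, 2) ≥ 76·C(z/76, 2) = z(z − 76)/(2·76), giving z² − 76z − 76·71·70 ≤ 0 and hence z ≤ (1/2)[76 + √(5776 + 4·377720)] = (1/2)[76 + √1516656] ≈ (1/2)(76 + 1231.5259) = 653.7629.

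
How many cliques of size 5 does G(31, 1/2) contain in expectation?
E[# K_5] = C(31, 5) · (1/2)^C(5, 2) = 169911 / 2^10 ≈ 165.928711

For each 5-subset S of vertices (there are C(31, 5) = 169911 such S), let X_S = 1 if S induces a K_5 (all C(5, 2) = 10 edges present). Then P(X_S = 1) = (1/2)^10 = 1/1024. By linearity of expectation, E[# K_5] = C(31, 5) · (1/2)^10 = 169911 / 1024 ≈ 165.928711.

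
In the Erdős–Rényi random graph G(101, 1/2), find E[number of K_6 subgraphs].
E[# K_6] = C(101, 6) · (1/2)^C(6, 2) = 1267339920 / 2^15 = 79208745/2048 ≈ 38676.145020

For each 6-subset S of vertices (there are C(101, 6) = 1267339920 such S), let X_S = 1 if S induces a K_6 (all C(6, 2) = 15 edges present). Then P(X_S = 1) = (1/2)^15 = 1/32768. By linearity of expectation, E[# K_6] = C(101, 6) · (1/2)^15 = 1267339920 / 32768 = 79208745/2048 ≈ 38676.145020.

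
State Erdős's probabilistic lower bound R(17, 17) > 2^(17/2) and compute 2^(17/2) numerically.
2^(17/2) = 362.0387; so R(17, 17) > 362.0387

Colour each edge of K_n uniformly at random with red/blue. The expected number of monochromatic K_17 is C(n, 17) · 2 · 2^(−C(17,2)). If C(n, 17) · 2^(1 − C(17,2)) < 1, then with positive probability no monochromatic K_17 exists, so R(17, 17) > n. The standard estimate C(n, 17) ≤ n^17/17! shows this inequality holds whenever n ≤ 2^(17/2) (since 17! · 2^(C(17,2) − 1) > 2^(17^2/2) ≥ n^17). Hence R(17, 17) > 2^(17/2) = 362.0387.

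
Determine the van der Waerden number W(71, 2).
W(71, 2) = 71 + 1 = 72

A 2-term AP is any pair of integers, so a monochromatic 2-AP exists iff some colour is used at least twice. With 71 colours, the colouring i ↦ i on {1, ..., 71} uses each colour once, avoiding any monochromatic pair, so W(71, 2) > 71. For {1, ..., 72}, pigeonhole forces two integers of the same colour, which form a monochromatic 2-AP. Hence W(71, 2) = 72.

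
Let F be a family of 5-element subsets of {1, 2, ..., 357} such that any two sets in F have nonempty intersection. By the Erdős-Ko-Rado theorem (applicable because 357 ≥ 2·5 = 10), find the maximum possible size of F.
max |F| = C(356, 4) = 658029065

The Erdős-Ko-Rado theorem states: for n ≥ 2k, an intersecting family of k-subsets of an n-element set has size at most C(n − 1, k − 1), with equality for 'star' families {A ⊆ [n] : |A| = k, i ∈ A} (fix an element i). For n = 357, k = 5: C(356, 4) = 658029065.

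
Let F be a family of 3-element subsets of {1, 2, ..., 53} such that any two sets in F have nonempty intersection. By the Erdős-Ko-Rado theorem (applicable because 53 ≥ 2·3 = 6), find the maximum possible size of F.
max |F| = C(52, 2) = 1326

The Erdős-Ko-Rado theorem states: for n ≥ 2k, an intersecting family of k-subsets of an n-element set has size at most C(n − 1, k − 1), with equality for 'star' families {A ⊆ [n] : |A| = k, i ∈ A} (fix an element i). For n = 53, k = 3: C(52, 2) = 1326.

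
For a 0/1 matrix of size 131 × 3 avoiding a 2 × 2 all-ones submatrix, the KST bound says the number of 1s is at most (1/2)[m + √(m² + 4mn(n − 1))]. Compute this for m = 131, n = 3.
z(131, 3; 2, 2) ≤ (1/2)[131 + √(131² + 4·131·3·2)] = (1/2)[131 + √20305] = 136.7478

Kővári–Sós–Turán: let r_1, ..., r_131 be the row sums and z = Σ r_i the total number of 1s. Each pair of columns can share at most one row with both entries 1 (else a 2×2 all-ones block appears), so Σ_i C(r_i, 2) ≤ C(3, 2) = 3. By convexity Σ_i C(r_i, 2) ≥ 131·C(z/131, 2) = z(z − 131)/(2·131), giving z² − 131z − 131·3·2 ≤ 0 and hence z ≤ (1/2)[131 + √(17161 + 4·786)] = (1/2)[131 + √20305] ≈ (1/2)(131 + 142.4956) = 136.7478.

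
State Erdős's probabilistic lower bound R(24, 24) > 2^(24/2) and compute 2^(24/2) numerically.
2^(24/2) = 4096; so R(24, 24) > 4096

Colour each edge of K_n uniformly at random with red/blue. The expected number of monochromatic K_24 is C(n, 24) · 2 · 2^(−C(24,2)). If C(n, 24) · 2^(1 − C(24,2)) < 1, then with positive probability no monochromatic K_24 exists, so R(24, 24) > n. The standard estimate C(n, 24) ≤ n^24/24! shows this inequality holds whenever n ≤ 2^(24/2) (since 24! · 2^(C(24,2) − 1) > 2^(24^2/2) ≥ n^24). Hence R(24, 24) > 2^(24/2) = 4096.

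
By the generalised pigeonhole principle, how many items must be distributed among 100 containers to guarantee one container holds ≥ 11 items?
n = (11 − 1)·100 + 1 = 1001

By the generalised pigeonhole principle, to guarantee some box contains ≥ r objects we need more than (r − 1) · k objects total. Threshold: n = (r − 1) · k + 1. With r = 11 and k = 100: n = 10 · 100 + 1 = 1000 + 1 = 1001. For n = 1000 = 10 · 100, we can put exactly 10 objects in every box, avoiding 11 in any single one — so 1001 is tight.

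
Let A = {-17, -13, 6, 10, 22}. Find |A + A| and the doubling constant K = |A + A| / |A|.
K = |A + A| / |A| = 14/5

Enumerate A + A = {a + b : a, b ∈ A}. With |A| = 5, there are |A|^2 = 25 ordered sum pairs; collecting distinct values, A + A = {-34, -30, -26, -11, -7, -3, 5, 9, 12, 16, 20, 28, 32, 44}, so |A + A| = 14. Thus K = 14/5. For comparison, the minimum possible |A + A| over all 5-element sets is 2·5 − 1 = 9 (so min K = 9/5), attained only by arithmetic progressions.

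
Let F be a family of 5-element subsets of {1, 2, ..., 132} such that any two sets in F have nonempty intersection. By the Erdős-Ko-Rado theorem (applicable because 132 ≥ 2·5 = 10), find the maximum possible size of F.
max |F| = C(131, 4) = 11716640

The Erdős-Ko-Rado theorem states: for n ≥ 2k, an intersecting family of k-subsets of an n-element set has size at most C(n − 1, k − 1), with equality for 'star' families {A ⊆ [n] : |A| = k, i ∈ A} (fix an element i). For n = 132, k = 5: C(131, 4) = 11716640.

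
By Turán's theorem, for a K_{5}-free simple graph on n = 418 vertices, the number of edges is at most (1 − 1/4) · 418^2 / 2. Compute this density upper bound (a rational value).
Turán density bound = (3/4) · 418^2/2 = 131043/2 ≈ 65521.5

Turán's theorem: ex(n, K_{r+1}) is achieved by the complete r-partite Turán graph T(n, r) with parts as balanced as possible, and is at most (1 − 1/r) · n^2/2. For r = 4, n = 418: the density bound is (3/4) · 174724/2 = 131043/2 ≈ 65521.5. The integer-valued extremum is e(T(418, 4)) = 65521, which is strictly less than the density bound 131043/2 since 4 ∤ 418 (the parts of T(418, 4) cannot all be equal).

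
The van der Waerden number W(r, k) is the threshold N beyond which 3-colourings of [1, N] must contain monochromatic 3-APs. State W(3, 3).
W(3, 3) = 27

W(3, 3) = 27. The lower bound W(3, 3) > 26 comes from an explicit good 3-colouring of [1, 26]; the upper bound W(3, 3) ≤ 27 was verified by exhaustive search over 3-colourings of [1, 27].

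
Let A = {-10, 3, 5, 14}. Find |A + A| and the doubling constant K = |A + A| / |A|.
K = |A + A| / |A| = 10/4 = 5/2

Enumerate A + A = {a + b : a, b ∈ A}. With |A| = 4, there are |A|^2 = 16 ordered sum pairs; collecting distinct values, A + A = {-20, -7, -5, 4, 6, 8, 10, 17, 19, 28}, so |A + A| = 10. Thus K = 10/4 = 5/2. For comparison, the minimum possible |A + A| over all 4-element sets is 2·4 − 1 = 7 (so min K = 7/4), attained only by arithmetic progressions.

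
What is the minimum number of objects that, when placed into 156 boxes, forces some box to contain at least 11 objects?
n = (11 − 1)·156 + 1 = 1561

By the generalised pigeonhole principle, to guarantee some box contains ≥ r objects we need more than (r − 1) · k objects total. Threshold: n = (r − 1) · k + 1. With r = 11 and k = 156: n = 10 · 156 + 1 = 1560 + 1 = 1561. For n = 1560 = 10 · 156, we can put exactly 10 objects in every box, avoiding 11 in any single one — so 1561 is tight.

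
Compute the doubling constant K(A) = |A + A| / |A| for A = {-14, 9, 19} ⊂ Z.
K = |A + A| / |A| = 6/3 = 2

Enumerate A + A = {a + b : a, b ∈ A}. With |A| = 3, there are |A|^2 = 9 ordered sum pairs; collecting distinct values, A + A = {-28, -5, 5, 18, 28, 38}, so |A + A| = 6. Thus K = 6/3 = 2. For comparison, the minimum possible |A + A| over all 3-element sets is 2·3 − 1 = 5 (so min K = 5/3), attained only by arithmetic progressions.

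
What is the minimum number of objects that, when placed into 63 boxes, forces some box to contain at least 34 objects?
n = (34 − 1)·63 + 1 = 2080

By the generalised pigeonhole principle, to guarantee some box contains ≥ r objects we need more than (r − 1) · k objects total. Threshold: n = (r − 1) · k + 1. With r = 34 and k = 63: n = 33 · 63 + 1 = 2079 + 1 = 2080. For n = 2079 = 33 · 63, we can put exactly 33 objects in every box, avoiding 34 in any single one — so 2080 is tight.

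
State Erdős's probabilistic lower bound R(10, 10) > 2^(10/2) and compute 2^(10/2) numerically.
2^(10/2) = 32; so R(10, 10) > 32

Colour each edge of K_n uniformly at random with red/blue. The expected number of monochromatic K_10 is C(n, 10) · 2 · 2^(−C(10,2)). If C(n, 10) · 2^(1 − C(10,2)) < 1, then with positive probability no monochromatic K_10 exists, so R(10, 10) > n. The standard estimate C(n, 10) ≤ n^10/10! shows this inequality holds whenever n ≤ 2^(10/2) (since 10! · 2^(C(10,2) − 1) > 2^(10^2/2) ≥ n^10). Hence R(10, 10) > 2^(10/2) = 32.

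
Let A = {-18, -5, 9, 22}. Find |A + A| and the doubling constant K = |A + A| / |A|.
K = |A + A| / |A| = 9/4

Enumerate A + A = {a + b : a, b ∈ A}. With |A| = 4, there are |A|^2 = 16 ordered sum pairs; collecting distinct values, A + A = {-36, -23, -10, -9, 4, 17, 18, 31, 44}, so |A + A| = 9. Thus K = 9/4. For comparison, the minimum possible |A + A| over all 4-element sets is 2·4 − 1 = 7 (so min K = 7/4), attained only by arithmetic progressions.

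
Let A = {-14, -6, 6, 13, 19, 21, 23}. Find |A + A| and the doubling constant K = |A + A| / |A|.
K = |A + A| / |A| = 26/7

Enumerate A + A = {a + b : a, b ∈ A}. With |A| = 7, there are |A|^2 = 49 ordered sum pairs; collecting distinct values, A + A = {-28, -20, -12, -8, -1, 0, 5, 7, 9, 12, 13, 15, 17, 19, 25, 26, 27, 29, 32, 34, 36, 38, 40, 42, 44, 46}, so |A + A| = 26. Thus K = 26/7. For comparison, the minimum possible |A + A| over all 7-element sets is 2·7 − 1 = 13 (so min K = 13/7), attained only by arithmetic progressions.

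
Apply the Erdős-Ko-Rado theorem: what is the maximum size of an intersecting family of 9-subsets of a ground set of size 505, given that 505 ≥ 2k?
max |F| = C(504, 8) = 97650781326562275

Erdős-Ko-Rado (1961): when n ≥ 2k, max |F| = C(n−1, k−1). The bound is attained by the star {A : i ∈ A} for any fixed i ∈ [n]. Here C(505−1, 9−1) = C(504, 8) = 97650781326562275.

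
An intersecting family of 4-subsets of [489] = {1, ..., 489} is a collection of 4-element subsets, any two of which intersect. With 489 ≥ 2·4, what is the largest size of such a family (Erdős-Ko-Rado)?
max |F| = C(488, 3) = 19250136

Erdős-Ko-Rado (1961): when n ≥ 2k, max |F| = C(n−1, k−1). The bound is attained by the star {A : i ∈ A} for any fixed i ∈ [n]. Here C(489−1, 4−1) = C(488, 3) = 19250136.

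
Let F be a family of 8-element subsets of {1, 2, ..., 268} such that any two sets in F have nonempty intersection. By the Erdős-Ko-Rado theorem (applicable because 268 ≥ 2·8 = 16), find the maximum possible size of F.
max |F| = C(267, 7) = 17730039759498

Erdős-Ko-Rado (1961): when n ≥ 2k, max |F| = C(n−1, k−1). The bound is attained by the star {A : i ∈ A} for any fixed i ∈ [n]. Here C(268−1, 8−1) = C(267, 7) = 17730039759498.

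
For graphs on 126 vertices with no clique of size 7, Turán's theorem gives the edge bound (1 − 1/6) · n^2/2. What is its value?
Turán density bound = (5/6) · 126^2/2 = 6615

Turán's theorem: ex(n, K_{r+1}) is achieved by the complete r-partite Turán graph T(n, r) with parts as balanced as possible, and is at most (1 − 1/r) · n^2/2. For r = 6, n = 126: the density bound is (5/6) · 15876/2 = 6615. Since 6 ∣ 126, the Turán graph T(126, 6) has parts of equal size 21, and its edge count e(T(126, 6)) = 6615 attains the density bound exactly.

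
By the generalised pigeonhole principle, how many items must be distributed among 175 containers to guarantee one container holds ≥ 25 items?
n = (25 − 1)·175 + 1 = 4201

By the generalised pigeonhole principle, to guarantee some box contains ≥ r objects we need more than (r − 1) · k objects total. Threshold: n = (r − 1) · k + 1. With r = 25 and k = 175: n = 24 · 175 + 1 = 4200 + 1 = 4201. For n = 4200 = 24 · 175, we can put exactly 24 objects in every box, avoiding 25 in any single one — so 4201 is tight.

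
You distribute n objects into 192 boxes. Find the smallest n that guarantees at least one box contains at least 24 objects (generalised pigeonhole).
n = (24 − 1)·192 + 1 = 4417

By the generalised pigeonhole principle, to guarantee some box contains ≥ r objects we need more than (r − 1) · k objects total. Threshold: n = (r − 1) · k + 1. With r = 24 and k = 192: n = 23 · 192 + 1 = 4416 + 1 = 4417. For n = 4416 = 23 · 192, we can put exactly 23 objects in every box, avoiding 24 in any single one — so 4417 is tight.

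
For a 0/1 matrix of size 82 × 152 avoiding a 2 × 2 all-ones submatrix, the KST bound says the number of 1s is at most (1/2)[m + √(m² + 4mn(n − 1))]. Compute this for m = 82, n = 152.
z(82, 152; 2, 2) ≤ (1/2)[82 + √(82² + 4·82·152·151)] = (1/2)[82 + √7534980] = 1413.4959

Kővári–Sós–Turán: let r_1, ..., r_82 be the row sums and z = Σ r_i the total number of 1s. Each pair of columns can share at most one row with both entries 1 (else a 2×2 all-ones block appears), so Σ_i C(r_i, 2) ≤ C(152, 2) = 11476. By convexity Σ_i C(r_i, 2) ≥ 82·C(z/82, 2) = z(z − 82)/(2·82), giving z² − 82z − 82·152·151 ≤ 0 and hence z ≤ (1/2)[82 + √(6724 + 4·1882064)] = (1/2)[82 + √7534980] ≈ (1/2)(82 + 2744.9918) = 1413.4959.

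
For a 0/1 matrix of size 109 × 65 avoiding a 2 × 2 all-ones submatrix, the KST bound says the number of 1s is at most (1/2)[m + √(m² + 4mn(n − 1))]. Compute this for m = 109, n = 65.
z(109, 65; 2, 2) ≤ (1/2)[109 + √(109² + 4·109·65·64)] = (1/2)[109 + √1825641] = 730.0814

Kővári–Sós–Turán: let r_1, ..., r_109 be the row sums and z = Σ r_i the total number of 1s. Each pair of columns can share at most one row with both entries 1 (else a 2×2 all-ones block appears), so Σ_i C(r_i, 2) ≤ C(65, 2) = 2080. By convexity Σ_i C(r_i, 2) ≥ 109·C(z/109, 2) = z(z − 109)/(2·109), giving z² − 109z − 109·65·64 ≤ 0 and hence z ≤ (1/2)[109 + √(11881 + 4·453440)] = (1/2)[109 + √1825641] ≈ (1/2)(109 + 1351.1628) = 730.0814.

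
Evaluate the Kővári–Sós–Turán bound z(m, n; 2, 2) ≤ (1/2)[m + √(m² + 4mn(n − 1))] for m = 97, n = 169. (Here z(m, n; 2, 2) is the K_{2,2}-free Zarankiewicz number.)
z(97, 169; 2, 2) ≤ (1/2)[97 + √(97² + 4·97·169·168)] = (1/2)[97 + √11025505] = 1708.7338

Kővári–Sós–Turán: let r_1, ..., r_97 be the row sums and z = Σ r_i the total number of 1s. Each pair of columns can share at most one row with both entries 1 (else a 2×2 all-ones block appears), so Σ_i C(r_i, 2) ≤ C(169, 2) = 14196. By convexity Σ_i C(r_i, 2) ≥ 97·C(z/97, 2) = z(z − 97)/(2·97), giving z² − 97z − 97·169·168 ≤ 0 and hence z ≤ (1/2)[97 + √(9409 + 4·2754024)] = (1/2)[97 + √11025505] ≈ (1/2)(97 + 3320.4676) = 1708.7338.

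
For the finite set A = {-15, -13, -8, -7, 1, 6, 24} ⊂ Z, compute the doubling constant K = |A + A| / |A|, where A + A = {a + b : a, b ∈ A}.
K = |A + A| / |A| = 26/7

Enumerate A + A = {a + b : a, b ∈ A}. With |A| = 7, there are |A|^2 = 49 ordered sum pairs; collecting distinct values, A + A = {-30, -28, -26, -23, -22, -21, -20, -16, -15, -14, -12, -9, -7, -6, -2, -1, 2, 7, 9, 11, 12, 16, 17, 25, 30, 48}, so |A + A| = 26. Thus K = 26/7. For comparison, the minimum possible |A + A| over all 7-element sets is 2·7 − 1 = 13 (so min K = 13/7), attained only by arithmetic progressions.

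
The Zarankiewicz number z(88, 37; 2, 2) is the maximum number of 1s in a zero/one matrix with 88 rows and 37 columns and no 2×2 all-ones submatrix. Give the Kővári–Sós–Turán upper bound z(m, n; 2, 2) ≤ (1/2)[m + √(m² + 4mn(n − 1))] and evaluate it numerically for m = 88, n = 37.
z(88, 37; 2, 2) ≤ (1/2)[88 + √(88² + 4·88·37·36)] = (1/2)[88 + √476608] = 389.184

Kővári–Sós–Turán: let r_1, ..., r_88 be the row sums and z = Σ r_i the total number of 1s. Each pair of columns can share at most one row with both entries 1 (else a 2×2 all-ones block appears), so Σ_i C(r_i, 2) ≤ C(37, 2) = 666. By convexity Σ_i C(r_i, 2) ≥ 88·C(z/88, 2) = z(z − 88)/(2·88), giving z² − 88z − 88·37·36 ≤ 0 and hence z ≤ (1/2)[88 + √(7744 + 4·117216)] = (1/2)[88 + √476608] ≈ (1/2)(88 + 690.368) = 389.184.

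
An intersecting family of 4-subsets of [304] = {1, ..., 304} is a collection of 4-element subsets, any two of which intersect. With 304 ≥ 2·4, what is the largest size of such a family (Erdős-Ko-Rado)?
max |F| = C(303, 3) = 4590551

Erdős-Ko-Rado (1961): when n ≥ 2k, max |F| = C(n−1, k−1). The bound is attained by the star {A : i ∈ A} for any fixed i ∈ [n]. Here C(304−1, 4−1) = C(303, 3) = 4590551.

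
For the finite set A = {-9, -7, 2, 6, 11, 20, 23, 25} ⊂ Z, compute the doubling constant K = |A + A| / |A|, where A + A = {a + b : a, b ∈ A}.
K = |A + A| / |A| = 31/8

Enumerate A + A = {a + b : a, b ∈ A}. With |A| = 8, there are |A|^2 = 64 ordered sum pairs; collecting distinct values, A + A = {-18, -16, -14, -7, -5, -3, -1, 2, 4, 8, 11, 12, 13, 14, 16, 17, 18, 22, 25, 26, 27, 29, 31, 34, 36, 40, 43, 45, 46, 48, 50}, so |A + A| = 31. Thus K = 31/8. For comparison, the minimum possible |A + A| over all 8-element sets is 2·8 − 1 = 15 (so min K = 15/8), attained only by arithmetic progressions.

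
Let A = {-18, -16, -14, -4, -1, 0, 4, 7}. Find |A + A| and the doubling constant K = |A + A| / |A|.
K = |A + A| / |A| = 31/8

Enumerate A + A = {a + b : a, b ∈ A}. With |A| = 8, there are |A|^2 = 64 ordered sum pairs; collecting distinct values, A + A = {-36, -34, -32, -30, -28, -22, -20, -19, -18, -17, -16, -15, -14, -12, -11, -10, -9, -8, -7, -5, -4, -2, -1, 0, 3, 4, 6, 7, 8, 11, 14}, so |A + A| = 31. Thus K = 31/8. For comparison, the minimum possible |A + A| over all 8-element sets is 2·8 − 1 = 15 (so min K = 15/8), attained only by arithmetic progressions.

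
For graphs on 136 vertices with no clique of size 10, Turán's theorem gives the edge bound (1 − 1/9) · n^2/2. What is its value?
Turán density bound = (8/9) · 136^2/2 = 73984/9 ≈ 8220.4444

Turán's theorem: ex(n, K_{r+1}) is achieved by the complete r-partite Turán graph T(n, r) with parts as balanced as possible, and is at most (1 − 1/r) · n^2/2. For r = 9, n = 136: the density bound is (8/9) · 18496/2 = 73984/9 ≈ 8220.4444. The integer-valued extremum is e(T(136, 9)) = 8220, which is strictly less than the density bound 73984/9 since 9 ∤ 136 (the parts of T(136, 9) cannot all be equal).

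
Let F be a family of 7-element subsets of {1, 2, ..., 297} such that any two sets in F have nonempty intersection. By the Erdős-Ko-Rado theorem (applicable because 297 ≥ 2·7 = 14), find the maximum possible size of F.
max |F| = C(296, 6) = 887711859244

Erdős-Ko-Rado (1961): when n ≥ 2k, max |F| = C(n−1, k−1). The bound is attained by the star {A : i ∈ A} for any fixed i ∈ [n]. Here C(297−1, 7−1) = C(296, 6) = 887711859244.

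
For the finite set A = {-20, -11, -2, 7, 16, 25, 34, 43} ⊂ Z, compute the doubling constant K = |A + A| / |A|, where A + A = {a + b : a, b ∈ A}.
K = |A + A| / |A| = 15/8

Enumerate A + A = {a + b : a, b ∈ A}. With |A| = 8, there are |A|^2 = 64 ordered sum pairs; collecting distinct values, A + A = {-40, -31, -22, -13, -4, 5, 14, 23, 32, 41, 50, 59, 68, 77, 86}, so |A + A| = 15. Thus K = 15/8. Here |A + A| = 2|A| − 1 = 15, the minimum possible — so K = 15/8 is minimal, which holds iff A is an arithmetic progression.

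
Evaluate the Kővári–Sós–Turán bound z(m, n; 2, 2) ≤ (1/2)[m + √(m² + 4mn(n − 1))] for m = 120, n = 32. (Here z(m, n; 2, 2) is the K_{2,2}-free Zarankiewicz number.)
z(120, 32; 2, 2) ≤ (1/2)[120 + √(120² + 4·120·32·31)] = (1/2)[120 + √490560] = 410.1999

Kővári–Sós–Turán: let r_1, ..., r_120 be the row sums and z = Σ r_i the total number of 1s. Each pair of columns can share at most one row with both entries 1 (else a 2×2 all-ones block appears), so Σ_i C(r_i, 2) ≤ C(32, 2) = 496. By convexity Σ_i C(r_i, 2) ≥ 120·C(z/120, 2) = z(z − 120)/(2·120), giving z² − 120z − 120·32·31 ≤ 0 and hence z ≤ (1/2)[120 + √(14400 + 4·119040)] = (1/2)[120 + √490560] ≈ (1/2)(120 + 700.3999) = 410.1999.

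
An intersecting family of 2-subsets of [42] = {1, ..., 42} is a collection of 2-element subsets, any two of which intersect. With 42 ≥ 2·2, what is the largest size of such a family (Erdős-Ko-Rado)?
max |F| = C(41, 1) = 41

Erdős-Ko-Rado (1961): when n ≥ 2k, max |F| = C(n−1, k−1). The bound is attained by the star {A : i ∈ A} for any fixed i ∈ [n]. Here C(42−1, 2−1) = C(41, 1) = 41.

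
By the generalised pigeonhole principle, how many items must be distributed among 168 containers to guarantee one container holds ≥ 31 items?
n = (31 − 1)·168 + 1 = 5041

By the generalised pigeonhole principle, to guarantee some box contains ≥ r objects we need more than (r − 1) · k objects total. Threshold: n = (r − 1) · k + 1. With r = 31 and k = 168: n = 30 · 168 + 1 = 5040 + 1 = 5041. For n = 5040 = 30 · 168, we can put exactly 30 objects in every box, avoiding 31 in any single one — so 5041 is tight.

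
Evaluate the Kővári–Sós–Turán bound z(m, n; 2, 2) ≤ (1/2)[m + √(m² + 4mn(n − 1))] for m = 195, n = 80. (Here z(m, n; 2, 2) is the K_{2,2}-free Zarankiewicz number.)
z(195, 80; 2, 2) ≤ (1/2)[195 + √(195² + 4·195·80·79)] = (1/2)[195 + √4967625] = 1211.9085

Kővári–Sós–Turán: let r_1, ..., r_195 be the row sums and z = Σ r_i the total number of 1s. Each pair of columns can share at most one row with both entries 1 (else a 2×2 all-ones block appears), so Σ_i C(r_i, 2) ≤ C(80, 2) = 3160. By convexity Σ_i C(r_i, 2) ≥ 195·C(z/195, 2) = z(z − 195)/(2·195), giving z² − 195z − 195·80·79 ≤ 0 and hence z ≤ (1/2)[195 + √(38025 + 4·1232400)] = (1/2)[195 + √4967625] ≈ (1/2)(195 + 2228.817) = 1211.9085.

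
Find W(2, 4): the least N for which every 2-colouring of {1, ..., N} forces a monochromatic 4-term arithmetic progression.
W(2, 4) = 35

This is a classical value, W(2, 4) = 35, established by combining an explicit 2-colouring of {1, ..., 34} with no monochromatic 4-AP (giving the lower bound W(2, 4) > 34) and a finite case analysis / exhaustive computer search showing every 2-colouring of {1, ..., 35} has such an AP.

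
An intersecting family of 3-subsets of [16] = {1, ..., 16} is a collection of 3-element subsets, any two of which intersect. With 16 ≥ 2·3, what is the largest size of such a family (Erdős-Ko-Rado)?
max |F| = C(15, 2) = 105

Erdős-Ko-Rado (1961): when n ≥ 2k, max |F| = C(n−1, k−1). The bound is attained by the star {A : i ∈ A} for any fixed i ∈ [n]. Here C(16−1, 3−1) = C(15, 2) = 105.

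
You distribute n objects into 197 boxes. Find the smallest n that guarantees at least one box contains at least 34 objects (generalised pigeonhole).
n = (34 − 1)·197 + 1 = 6502

By the generalised pigeonhole principle, to guarantee some box contains ≥ r objects we need more than (r − 1) · k objects total. Threshold: n = (r − 1) · k + 1. With r = 34 and k = 197: n = 33 · 197 + 1 = 6501 + 1 = 6502. For n = 6501 = 33 · 197, we can put exactly 33 objects in every box, avoiding 34 in any single one — so 6502 is tight.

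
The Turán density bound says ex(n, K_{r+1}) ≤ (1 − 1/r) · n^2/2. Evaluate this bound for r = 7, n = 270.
Turán density bound = (6/7) · 270^2/2 = 218700/7 ≈ 31242.8571

Turán's theorem: ex(n, K_{r+1}) is achieved by the complete r-partite Turán graph T(n, r) with parts as balanced as possible, and is at most (1 − 1/r) · n^2/2. For r = 7, n = 270: the density bound is (6/7) · 72900/2 = 218700/7 ≈ 31242.8571. The integer-valued extremum is e(T(270, 7)) = 31242, which is strictly less than the density bound 218700/7 since 7 ∤ 270 (the parts of T(270, 7) cannot all be equal).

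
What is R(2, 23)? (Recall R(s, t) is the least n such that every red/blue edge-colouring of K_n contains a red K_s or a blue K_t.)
R(2, 23) = 23

R(2, k) = k for all k ≥ 2: in a 2-colouring of K_k, either some edge is red (a red K_2) or all edges are blue (a blue K_k). And K_{22} coloured all-blue has no blue K_23, so R(2, 23) > 22. Hence R(2, 23) = 23.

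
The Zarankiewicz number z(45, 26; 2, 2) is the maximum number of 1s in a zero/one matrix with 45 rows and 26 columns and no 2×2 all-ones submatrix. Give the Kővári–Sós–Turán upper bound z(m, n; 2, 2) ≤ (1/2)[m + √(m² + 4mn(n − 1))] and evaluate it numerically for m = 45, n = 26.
z(45, 26; 2, 2) ≤ (1/2)[45 + √(45² + 4·45·26·25)] = (1/2)[45 + √119025] = 195

Kővári–Sós–Turán: let r_1, ..., r_45 be the row sums and z = Σ r_i the total number of 1s. Each pair of columns can share at most one row with both entries 1 (else a 2×2 all-ones block appears), so Σ_i C(r_i, 2) ≤ C(26, 2) = 325. By convexity Σ_i C(r_i, 2) ≥ 45·C(z/45, 2) = z(z − 45)/(2·45), giving z² − 45z − 45·26·25 ≤ 0 and hence z ≤ (1/2)[45 + √(2025 + 4·29250)] = (1/2)[45 + √119025] ≈ (1/2)(45 + 345) = 195.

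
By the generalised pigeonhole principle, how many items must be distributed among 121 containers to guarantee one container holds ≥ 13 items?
n = (13 − 1)·121 + 1 = 1453

By the generalised pigeonhole principle, to guarantee some box contains ≥ r objects we need more than (r − 1) · k objects total. Threshold: n = (r − 1) · k + 1. With r = 13 and k = 121: n = 12 · 121 + 1 = 1452 + 1 = 1453. For n = 1452 = 12 · 121, we can put exactly 12 objects in every box, avoiding 13 in any single one — so 1453 is tight.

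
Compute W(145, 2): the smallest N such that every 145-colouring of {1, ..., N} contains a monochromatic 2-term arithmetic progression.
W(145, 2) = 145 + 1 = 146

A 2-term AP is any pair of integers, so a monochromatic 2-AP exists iff some colour is used at least twice. With 145 colours, the colouring i ↦ i on {1, ..., 145} uses each colour once, avoiding any monochromatic pair, so W(145, 2) > 145. For {1, ..., 146}, pigeonhole forces two integers of the same colour, which form a monochromatic 2-AP. Hence W(145, 2) = 146.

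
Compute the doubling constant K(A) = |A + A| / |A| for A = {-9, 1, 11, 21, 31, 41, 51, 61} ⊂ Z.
K = |A + A| / |A| = 15/8

Enumerate A + A = {a + b : a, b ∈ A}. With |A| = 8, there are |A|^2 = 64 ordered sum pairs; collecting distinct values, A + A = {-18, -8, 2, 12, 22, 32, 42, 52, 62, 72, 82, 92, 102, 112, 122}, so |A + A| = 15. Thus K = 15/8. Here |A + A| = 2|A| − 1 = 15, the minimum possible — so K = 15/8 is minimal, which holds iff A is an arithmetic progression.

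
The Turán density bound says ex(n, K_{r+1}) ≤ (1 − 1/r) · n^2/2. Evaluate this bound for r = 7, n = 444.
Turán density bound = (6/7) · 444^2/2 = 591408/7 ≈ 84486.8571

Turán's theorem: ex(n, K_{r+1}) is achieved by the complete r-partite Turán graph T(n, r) with parts as balanced as possible, and is at most (1 − 1/r) · n^2/2. For r = 7, n = 444: the density bound is (6/7) · 197136/2 = 591408/7 ≈ 84486.8571. The integer-valued extremum is e(T(444, 7)) = 84486, which is strictly less than the density bound 591408/7 since 7 ∤ 444 (the parts of T(444, 7) cannot all be equal).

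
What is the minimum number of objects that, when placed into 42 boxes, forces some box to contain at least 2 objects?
n = (2 − 1)·42 + 1 = 43

By the generalised pigeonhole principle, to guarantee some box contains ≥ r objects we need more than (r − 1) · k objects total. Threshold: n = (r − 1) · k + 1. With r = 2 and k = 42: n = 1 · 42 + 1 = 42 + 1 = 43. For n = 42 = 1 · 42, we can put exactly 1 objects in every box, avoiding 2 in any single one — so 43 is tight.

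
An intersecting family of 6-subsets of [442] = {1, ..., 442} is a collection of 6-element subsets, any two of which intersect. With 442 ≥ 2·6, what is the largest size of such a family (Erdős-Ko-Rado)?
max |F| = C(441, 5) = 135872037378

Erdős-Ko-Rado (1961): when n ≥ 2k, max |F| = C(n−1, k−1). The bound is attained by the star {A : i ∈ A} for any fixed i ∈ [n]. Here C(442−1, 6−1) = C(441, 5) = 135872037378.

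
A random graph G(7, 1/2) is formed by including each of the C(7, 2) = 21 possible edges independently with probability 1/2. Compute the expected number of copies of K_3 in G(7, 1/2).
E[# K_3] = C(7, 3) · (1/2)^C(3, 2) = 35 / 2^3 = 4.375

For each 3-subset S of vertices (there are C(7, 3) = 35 such S), let X_S = 1 if S induces a K_3 (all C(3, 2) = 3 edges present). Then P(X_S = 1) = (1/2)^3 = 1/8. By linearity of expectation, E[# K_3] = C(7, 3) · (1/2)^3 = 35 / 8 = 4.375.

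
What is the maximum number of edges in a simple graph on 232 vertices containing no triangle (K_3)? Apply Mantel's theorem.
ex(232, K_3) = ⌊232^2/4⌋ = 13456

Mantel (1907): a triangle-free graph on n vertices has at most ⌊n^2/4⌋ edges, with equality for the complete bipartite graph K_{⌊n/2⌋, ⌈n/2⌉}. For n = 232: ⌊232^2/4⌋ = ⌊53824/4⌋ = 13456. The extremal graph is K_{116, 116}, which has 116·116 = 13456 edges.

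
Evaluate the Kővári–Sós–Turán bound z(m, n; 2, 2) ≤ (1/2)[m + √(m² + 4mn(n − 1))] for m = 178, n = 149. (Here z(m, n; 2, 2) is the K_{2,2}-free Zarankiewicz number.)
z(178, 149; 2, 2) ≤ (1/2)[178 + √(178² + 4·178·149·148)] = (1/2)[178 + √15732708] = 2072.2239

Kővári–Sós–Turán: let r_1, ..., r_178 be the row sums and z = Σ r_i the total number of 1s. Each pair of columns can share at most one row with both entries 1 (else a 2×2 all-ones block appears), so Σ_i C(r_i, 2) ≤ C(149, 2) = 11026. By convexity Σ_i C(r_i, 2) ≥ 178·C(z/178, 2) = z(z − 178)/(2·178), giving z² − 178z − 178·149·148 ≤ 0 and hence z ≤ (1/2)[178 + √(31684 + 4·3925256)] = (1/2)[178 + √15732708] ≈ (1/2)(178 + 3966.4478) = 2072.2239.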